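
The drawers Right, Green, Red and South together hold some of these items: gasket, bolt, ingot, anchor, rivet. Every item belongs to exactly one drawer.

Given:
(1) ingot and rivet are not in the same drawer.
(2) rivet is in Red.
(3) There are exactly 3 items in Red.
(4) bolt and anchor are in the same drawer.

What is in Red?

Red = {anchor, bolt, rivet}

From (2): rivet ∈ Red.
(1): ingot ∉ Red.
Suppose gasket ∈ Red: no assignment then satisfies all the clues, so gasket ∉ Red.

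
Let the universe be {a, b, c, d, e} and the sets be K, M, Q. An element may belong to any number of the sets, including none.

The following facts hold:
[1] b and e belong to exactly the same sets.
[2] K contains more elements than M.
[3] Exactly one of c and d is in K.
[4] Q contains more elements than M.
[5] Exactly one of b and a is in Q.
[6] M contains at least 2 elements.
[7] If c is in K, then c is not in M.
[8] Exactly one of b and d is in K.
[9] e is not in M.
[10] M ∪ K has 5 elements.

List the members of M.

M = {a, d}

From (9): e ∉ M.
(1): b matches e: b ∉ M.
Suppose a ∉ M: no assignment then satisfies all the clues, so a ∈ M.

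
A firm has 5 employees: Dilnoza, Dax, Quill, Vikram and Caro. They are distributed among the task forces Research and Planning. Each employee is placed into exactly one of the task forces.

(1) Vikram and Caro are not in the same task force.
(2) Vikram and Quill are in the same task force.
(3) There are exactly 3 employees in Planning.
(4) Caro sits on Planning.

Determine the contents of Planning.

Planning = {Caro, Dax, Dilnoza}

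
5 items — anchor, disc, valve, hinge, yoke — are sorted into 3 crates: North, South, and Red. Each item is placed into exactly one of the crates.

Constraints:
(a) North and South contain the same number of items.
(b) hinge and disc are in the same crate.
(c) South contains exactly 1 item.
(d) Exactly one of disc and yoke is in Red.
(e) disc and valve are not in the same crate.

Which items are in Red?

Red = {anchor, disc, hinge}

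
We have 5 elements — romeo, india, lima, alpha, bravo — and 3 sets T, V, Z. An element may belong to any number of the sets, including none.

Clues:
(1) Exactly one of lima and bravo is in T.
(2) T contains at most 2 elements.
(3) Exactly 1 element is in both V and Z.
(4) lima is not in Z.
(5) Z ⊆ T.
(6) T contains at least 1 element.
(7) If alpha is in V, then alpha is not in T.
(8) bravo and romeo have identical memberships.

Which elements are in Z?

Z = {india}

From (4): lima ∉ Z.
Suppose romeo ∈ Z: no assignment then satisfies all the clues, so romeo ∉ Z.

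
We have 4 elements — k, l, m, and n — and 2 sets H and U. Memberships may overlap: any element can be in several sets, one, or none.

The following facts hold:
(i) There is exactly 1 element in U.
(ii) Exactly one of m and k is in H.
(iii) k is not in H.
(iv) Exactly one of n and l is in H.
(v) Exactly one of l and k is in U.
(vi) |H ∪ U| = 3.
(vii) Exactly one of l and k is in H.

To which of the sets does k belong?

From (iii): k ∉ H.
(ii) (exactly one): m ∈ H.
(vii) (exactly one): l ∈ H.
(iv) (exactly one): n ∉ H.
Suppose k ∉ U: no assignment then satisfies all the clues, so k ∈ U.

k: U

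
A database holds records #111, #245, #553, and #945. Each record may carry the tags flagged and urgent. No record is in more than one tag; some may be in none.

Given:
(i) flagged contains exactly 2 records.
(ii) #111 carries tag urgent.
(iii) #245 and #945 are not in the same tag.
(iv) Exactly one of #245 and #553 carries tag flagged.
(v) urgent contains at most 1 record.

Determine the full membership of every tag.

flagged = {#553, #945}; urgent = {#111}

From (ii): #111 ∈ urgent.
(v): urgent already has 1, so the rest are out.
Suppose #245 ∈ flagged: no assignment then satisfies all the clues, so #245 ∉ flagged.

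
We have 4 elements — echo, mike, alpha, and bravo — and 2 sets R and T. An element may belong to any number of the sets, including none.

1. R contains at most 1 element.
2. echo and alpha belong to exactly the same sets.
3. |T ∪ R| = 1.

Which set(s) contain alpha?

alpha: none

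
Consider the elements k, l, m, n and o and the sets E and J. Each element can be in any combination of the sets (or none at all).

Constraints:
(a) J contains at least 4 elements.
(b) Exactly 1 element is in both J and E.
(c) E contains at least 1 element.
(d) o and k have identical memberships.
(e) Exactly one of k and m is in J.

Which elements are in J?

J = {k, l, n, o}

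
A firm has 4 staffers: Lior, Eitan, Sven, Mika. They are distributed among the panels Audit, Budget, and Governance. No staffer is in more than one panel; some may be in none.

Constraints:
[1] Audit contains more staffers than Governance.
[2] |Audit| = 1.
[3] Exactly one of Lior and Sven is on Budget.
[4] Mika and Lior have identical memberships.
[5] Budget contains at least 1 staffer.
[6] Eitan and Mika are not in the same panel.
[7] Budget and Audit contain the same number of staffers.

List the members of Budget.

Budget = {Sven}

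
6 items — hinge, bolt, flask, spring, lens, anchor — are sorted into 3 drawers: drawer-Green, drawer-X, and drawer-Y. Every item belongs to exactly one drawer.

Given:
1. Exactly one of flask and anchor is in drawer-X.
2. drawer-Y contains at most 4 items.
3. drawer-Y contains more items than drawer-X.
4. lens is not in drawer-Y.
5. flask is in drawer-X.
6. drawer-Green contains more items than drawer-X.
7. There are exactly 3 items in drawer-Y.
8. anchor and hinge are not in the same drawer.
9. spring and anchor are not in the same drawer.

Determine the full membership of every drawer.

From (4): lens ∉ drawer-Y.
From (5): flask ∈ drawer-X.
(1) (exactly one): anchor ∉ drawer-X.
Suppose hinge ∈ drawer-Green: no assignment then satisfies all the clues, so hinge ∉ drawer-Green.

drawer-Green = {anchor, lens}; drawer-X = {flask}; drawer-Y = {bolt, hinge, spring}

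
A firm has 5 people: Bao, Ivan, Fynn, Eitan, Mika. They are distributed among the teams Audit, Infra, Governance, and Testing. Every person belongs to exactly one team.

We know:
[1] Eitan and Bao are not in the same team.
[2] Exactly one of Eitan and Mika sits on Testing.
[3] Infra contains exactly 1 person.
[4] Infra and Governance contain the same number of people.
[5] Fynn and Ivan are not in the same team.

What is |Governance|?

1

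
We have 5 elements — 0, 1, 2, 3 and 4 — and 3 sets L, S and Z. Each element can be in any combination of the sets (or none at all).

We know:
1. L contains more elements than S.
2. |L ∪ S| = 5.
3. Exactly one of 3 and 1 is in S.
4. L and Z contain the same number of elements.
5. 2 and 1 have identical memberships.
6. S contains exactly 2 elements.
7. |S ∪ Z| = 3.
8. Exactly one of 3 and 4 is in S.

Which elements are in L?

L = {1, 2, 4}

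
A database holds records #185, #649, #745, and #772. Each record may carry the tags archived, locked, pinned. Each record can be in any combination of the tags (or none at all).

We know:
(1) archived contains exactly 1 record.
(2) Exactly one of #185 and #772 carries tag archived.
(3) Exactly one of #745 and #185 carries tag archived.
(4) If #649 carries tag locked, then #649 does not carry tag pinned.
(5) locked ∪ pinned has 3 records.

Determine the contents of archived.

archived = {#185}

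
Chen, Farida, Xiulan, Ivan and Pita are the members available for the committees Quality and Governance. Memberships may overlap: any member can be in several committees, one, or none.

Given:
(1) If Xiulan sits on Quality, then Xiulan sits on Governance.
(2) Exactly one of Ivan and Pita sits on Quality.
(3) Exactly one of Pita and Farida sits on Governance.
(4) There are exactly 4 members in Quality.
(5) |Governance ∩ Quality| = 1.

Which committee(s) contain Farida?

Farida: Quality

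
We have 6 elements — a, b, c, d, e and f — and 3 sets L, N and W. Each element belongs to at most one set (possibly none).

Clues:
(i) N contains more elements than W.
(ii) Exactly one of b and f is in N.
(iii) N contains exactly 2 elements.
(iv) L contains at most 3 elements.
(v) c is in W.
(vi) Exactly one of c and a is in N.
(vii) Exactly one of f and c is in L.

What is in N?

From (v): c ∈ W.
(vi) (exactly one): a ∈ N.
(vii) (exactly one): f ∈ L.
(ii) (exactly one): b ∈ N.
(iii): N already has 2, so the rest are out.

N = {a, b}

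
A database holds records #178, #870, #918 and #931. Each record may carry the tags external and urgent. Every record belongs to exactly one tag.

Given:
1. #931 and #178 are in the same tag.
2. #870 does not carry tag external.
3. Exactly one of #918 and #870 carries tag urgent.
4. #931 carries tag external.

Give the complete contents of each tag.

From (2): #870 ∉ external.
From (4): #931 ∈ external.
(1): #178 matches #931: #178 ∈ external.
Only one tag left: #870 ∈ urgent.
(3) (exactly one): #918 ∉ urgent.
Only one tag left: #918 ∈ external.

external = {#178, #918, #931}; urgent = {#870}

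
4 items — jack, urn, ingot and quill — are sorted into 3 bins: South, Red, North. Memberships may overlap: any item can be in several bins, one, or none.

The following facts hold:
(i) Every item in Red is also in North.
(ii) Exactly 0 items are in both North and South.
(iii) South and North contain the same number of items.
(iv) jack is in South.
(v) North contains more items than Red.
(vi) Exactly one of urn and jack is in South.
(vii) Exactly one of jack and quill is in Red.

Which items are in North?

North = {quill, urn}

From (iv): jack ∈ South.
(vi) (exactly one): urn ∉ South.
Suppose jack ∈ North: no assignment then satisfies all the clues, so jack ∉ North.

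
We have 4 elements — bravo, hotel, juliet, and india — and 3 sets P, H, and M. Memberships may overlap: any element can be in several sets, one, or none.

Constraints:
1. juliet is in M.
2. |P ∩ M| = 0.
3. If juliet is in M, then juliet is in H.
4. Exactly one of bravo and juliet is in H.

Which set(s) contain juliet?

juliet: H, M

From (1): juliet ∈ M.
(3): juliet ∈ H.
(4) (exactly one): bravo ∉ H.
Suppose juliet ∈ P: no assignment then satisfies all the clues, so juliet ∉ P.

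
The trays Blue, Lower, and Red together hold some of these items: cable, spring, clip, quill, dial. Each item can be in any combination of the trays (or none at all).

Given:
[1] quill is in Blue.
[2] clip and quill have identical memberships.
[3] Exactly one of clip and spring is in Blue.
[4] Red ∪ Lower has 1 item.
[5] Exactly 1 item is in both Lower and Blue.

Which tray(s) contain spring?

spring: none

From (1): quill ∈ Blue.
(2): clip matches quill: clip ∈ Blue.
(3) (exactly one): spring ∉ Blue.
Suppose spring ∈ Lower: no assignment then satisfies all the clues, so spring ∉ Lower.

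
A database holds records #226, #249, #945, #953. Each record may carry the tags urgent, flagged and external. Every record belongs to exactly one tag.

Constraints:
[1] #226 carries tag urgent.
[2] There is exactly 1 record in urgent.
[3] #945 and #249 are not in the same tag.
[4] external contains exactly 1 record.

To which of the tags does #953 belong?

#953: flagged

From (1): #226 ∈ urgent.
(2): urgent already has 1, so the rest are out.
Suppose #953 ∉ flagged: no assignment then satisfies all the clues, so #953 ∈ flagged.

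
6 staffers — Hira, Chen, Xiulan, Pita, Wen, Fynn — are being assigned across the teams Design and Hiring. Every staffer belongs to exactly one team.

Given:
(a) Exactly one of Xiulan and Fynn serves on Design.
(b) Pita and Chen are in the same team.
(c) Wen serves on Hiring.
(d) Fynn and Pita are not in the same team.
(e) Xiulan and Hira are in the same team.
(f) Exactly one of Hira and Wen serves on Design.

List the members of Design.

Design = {Chen, Hira, Pita, Xiulan}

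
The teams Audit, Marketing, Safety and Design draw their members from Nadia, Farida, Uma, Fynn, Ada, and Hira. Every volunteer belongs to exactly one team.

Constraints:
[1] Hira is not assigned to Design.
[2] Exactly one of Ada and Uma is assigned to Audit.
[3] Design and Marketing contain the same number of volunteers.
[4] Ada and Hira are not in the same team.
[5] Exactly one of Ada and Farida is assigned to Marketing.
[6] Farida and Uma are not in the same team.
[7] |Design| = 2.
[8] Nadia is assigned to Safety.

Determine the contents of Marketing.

Marketing = {Farida, Hira}

From (1): Hira ∉ Design.
From (8): Nadia ∈ Safety.
Suppose Farida ∉ Marketing: no assignment then satisfies all the clues, so Farida ∈ Marketing.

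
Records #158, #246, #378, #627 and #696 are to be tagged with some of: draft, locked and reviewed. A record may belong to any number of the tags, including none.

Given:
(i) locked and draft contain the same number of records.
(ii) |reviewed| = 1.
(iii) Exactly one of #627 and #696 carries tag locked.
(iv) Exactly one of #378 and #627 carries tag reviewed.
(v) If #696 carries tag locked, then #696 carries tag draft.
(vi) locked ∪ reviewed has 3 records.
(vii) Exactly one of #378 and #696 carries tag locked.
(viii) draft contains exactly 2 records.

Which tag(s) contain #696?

#696: draft, locked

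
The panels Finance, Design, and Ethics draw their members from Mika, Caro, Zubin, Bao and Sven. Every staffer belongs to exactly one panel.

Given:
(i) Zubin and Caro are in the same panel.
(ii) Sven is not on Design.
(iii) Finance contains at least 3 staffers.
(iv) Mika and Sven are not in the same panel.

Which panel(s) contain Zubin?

Zubin: Finance

From (ii): Sven ∉ Design.
Suppose Zubin ∉ Finance: no assignment then satisfies all the clues, so Zubin ∈ Finance.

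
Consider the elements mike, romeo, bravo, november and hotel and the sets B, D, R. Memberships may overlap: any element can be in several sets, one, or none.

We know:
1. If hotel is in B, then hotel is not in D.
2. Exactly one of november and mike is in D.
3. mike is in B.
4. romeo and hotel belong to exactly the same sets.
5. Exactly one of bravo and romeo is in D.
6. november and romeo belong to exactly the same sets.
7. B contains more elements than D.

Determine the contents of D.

D = {bravo, mike}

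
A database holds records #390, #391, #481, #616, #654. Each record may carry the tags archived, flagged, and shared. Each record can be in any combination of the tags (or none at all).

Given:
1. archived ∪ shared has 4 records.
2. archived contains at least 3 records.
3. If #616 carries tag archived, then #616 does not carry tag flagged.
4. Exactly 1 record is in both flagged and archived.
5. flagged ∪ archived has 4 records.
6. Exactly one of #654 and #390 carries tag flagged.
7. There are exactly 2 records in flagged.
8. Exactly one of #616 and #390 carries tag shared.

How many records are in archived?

3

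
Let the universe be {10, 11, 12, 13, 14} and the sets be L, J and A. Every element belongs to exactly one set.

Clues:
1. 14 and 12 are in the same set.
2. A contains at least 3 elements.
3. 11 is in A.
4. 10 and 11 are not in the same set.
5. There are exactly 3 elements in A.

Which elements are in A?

From (3): 11 ∈ A.
(4): 10 ∉ A.
Suppose 12 ∉ A: no assignment then satisfies all the clues, so 12 ∈ A.

A = {11, 12, 14}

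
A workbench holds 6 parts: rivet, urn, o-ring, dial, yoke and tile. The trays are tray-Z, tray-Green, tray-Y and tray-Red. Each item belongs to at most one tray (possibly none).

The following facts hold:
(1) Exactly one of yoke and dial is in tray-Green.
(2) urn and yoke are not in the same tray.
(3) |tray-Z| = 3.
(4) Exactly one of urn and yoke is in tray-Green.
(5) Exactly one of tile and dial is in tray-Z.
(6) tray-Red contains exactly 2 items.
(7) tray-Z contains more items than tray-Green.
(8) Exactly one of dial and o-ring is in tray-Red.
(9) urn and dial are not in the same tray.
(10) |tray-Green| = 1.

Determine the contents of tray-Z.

tray-Z = {o-ring, tile, urn}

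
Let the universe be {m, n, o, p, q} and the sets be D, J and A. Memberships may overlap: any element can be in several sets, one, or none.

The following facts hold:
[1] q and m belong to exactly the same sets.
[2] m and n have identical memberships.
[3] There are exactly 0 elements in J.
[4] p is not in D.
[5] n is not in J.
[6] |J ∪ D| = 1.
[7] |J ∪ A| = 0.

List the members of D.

From (4): p ∉ D.
From (5): n ∉ J.
(2): m matches n: m ∉ J.
(3): J already has 0, so the rest are out.
Suppose m ∈ D: no assignment then satisfies all the clues, so m ∉ D.

D = {o}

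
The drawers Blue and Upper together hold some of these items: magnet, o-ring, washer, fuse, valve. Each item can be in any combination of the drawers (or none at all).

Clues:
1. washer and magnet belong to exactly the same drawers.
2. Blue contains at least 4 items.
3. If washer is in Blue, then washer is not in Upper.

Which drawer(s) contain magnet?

magnet: Blue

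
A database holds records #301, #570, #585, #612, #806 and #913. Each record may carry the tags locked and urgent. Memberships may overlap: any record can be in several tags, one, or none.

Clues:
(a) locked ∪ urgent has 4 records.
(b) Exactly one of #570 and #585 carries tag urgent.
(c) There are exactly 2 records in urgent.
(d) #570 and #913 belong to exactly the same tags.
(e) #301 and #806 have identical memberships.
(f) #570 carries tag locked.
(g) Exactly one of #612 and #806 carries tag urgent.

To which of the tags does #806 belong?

#806: none

From (f): #570 ∈ locked.
(d): #913 matches #570: #913 ∈ locked.
Suppose #806 ∈ locked: no assignment then satisfies all the clues, so #806 ∉ locked.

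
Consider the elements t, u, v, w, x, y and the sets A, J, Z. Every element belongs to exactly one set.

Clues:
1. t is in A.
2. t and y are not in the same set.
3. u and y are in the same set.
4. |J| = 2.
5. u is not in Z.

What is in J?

J = {u, y}

From (1): t ∈ A.
From (5): u ∉ Z.
(2): y ∉ A.
(3): u matches y: u ∉ A.
(3): y matches u: y ∉ Z.
Only one set left: u ∈ J.
Only one set left: y ∈ J.
(4): J already has 2, so the rest are out.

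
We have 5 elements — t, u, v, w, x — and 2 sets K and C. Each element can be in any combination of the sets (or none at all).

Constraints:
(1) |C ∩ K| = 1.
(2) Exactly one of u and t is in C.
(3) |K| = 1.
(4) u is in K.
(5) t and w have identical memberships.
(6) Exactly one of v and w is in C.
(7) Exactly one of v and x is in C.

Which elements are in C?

C = {u, v}

From (4): u ∈ K.
(3): K already has 1, so the rest are out.
Suppose t ∈ C: no assignment then satisfies all the clues, so t ∉ C.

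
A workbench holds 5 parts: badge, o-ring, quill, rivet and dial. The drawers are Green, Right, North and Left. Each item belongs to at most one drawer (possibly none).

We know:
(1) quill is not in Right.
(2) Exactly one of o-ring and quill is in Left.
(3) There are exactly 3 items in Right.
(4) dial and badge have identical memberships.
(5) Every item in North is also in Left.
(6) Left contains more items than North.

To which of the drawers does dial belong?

dial: Right

From (1): quill ∉ Right.
Suppose dial ∈ Green: no assignment then satisfies all the clues, so dial ∉ Green.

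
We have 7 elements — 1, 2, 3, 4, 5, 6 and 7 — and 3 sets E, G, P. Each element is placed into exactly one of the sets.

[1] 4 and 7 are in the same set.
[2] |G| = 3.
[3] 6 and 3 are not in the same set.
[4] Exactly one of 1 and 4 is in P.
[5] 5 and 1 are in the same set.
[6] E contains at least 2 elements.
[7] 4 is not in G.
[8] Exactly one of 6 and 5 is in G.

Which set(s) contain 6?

6: E

From (7): 4 ∉ G.
(1): 7 matches 4: 7 ∉ G.
Suppose 6 ∉ E: no assignment then satisfies all the clues, so 6 ∈ E.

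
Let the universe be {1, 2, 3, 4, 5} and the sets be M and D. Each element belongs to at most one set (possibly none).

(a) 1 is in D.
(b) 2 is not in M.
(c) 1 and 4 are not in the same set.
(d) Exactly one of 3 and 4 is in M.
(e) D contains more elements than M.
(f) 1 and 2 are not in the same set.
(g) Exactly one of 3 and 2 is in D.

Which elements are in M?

From (a): 1 ∈ D.
From (b): 2 ∉ M.
(c): 4 ∉ D.
(f): 2 ∉ D.
(g) (exactly one): 3 ∈ D.
(d) (exactly one): 4 ∈ M.
Suppose 5 ∈ M: no assignment then satisfies all the clues, so 5 ∉ M.

M = {4}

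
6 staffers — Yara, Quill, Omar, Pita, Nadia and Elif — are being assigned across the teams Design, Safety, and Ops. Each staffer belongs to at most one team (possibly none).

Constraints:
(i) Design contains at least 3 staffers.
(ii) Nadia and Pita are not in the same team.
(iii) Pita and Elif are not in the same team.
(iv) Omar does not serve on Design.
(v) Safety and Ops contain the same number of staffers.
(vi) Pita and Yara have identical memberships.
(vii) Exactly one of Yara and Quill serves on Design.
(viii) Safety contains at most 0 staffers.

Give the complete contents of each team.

Design = {Elif, Nadia, Quill}; Safety = {}; Ops = {}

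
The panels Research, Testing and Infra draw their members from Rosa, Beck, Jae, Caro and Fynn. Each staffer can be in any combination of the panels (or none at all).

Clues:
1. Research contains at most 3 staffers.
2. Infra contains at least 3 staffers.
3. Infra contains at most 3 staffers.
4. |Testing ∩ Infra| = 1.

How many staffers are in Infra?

3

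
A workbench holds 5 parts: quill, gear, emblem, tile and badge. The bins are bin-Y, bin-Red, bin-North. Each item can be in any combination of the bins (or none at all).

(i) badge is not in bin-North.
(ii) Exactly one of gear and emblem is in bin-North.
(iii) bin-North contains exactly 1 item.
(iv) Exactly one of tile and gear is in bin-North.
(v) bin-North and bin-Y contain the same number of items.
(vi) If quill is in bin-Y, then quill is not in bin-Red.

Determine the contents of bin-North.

bin-North = {gear}

From (i): badge ∉ bin-North.
Suppose quill ∈ bin-North: no assignment then satisfies all the clues, so quill ∉ bin-North.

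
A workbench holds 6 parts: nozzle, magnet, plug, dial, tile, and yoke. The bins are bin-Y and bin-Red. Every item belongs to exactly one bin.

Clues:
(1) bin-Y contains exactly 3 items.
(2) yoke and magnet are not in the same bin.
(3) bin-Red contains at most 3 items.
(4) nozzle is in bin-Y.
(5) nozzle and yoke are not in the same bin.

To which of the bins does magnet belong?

From (4): nozzle ∈ bin-Y.
(5): yoke ∉ bin-Y.
Only one bin left: yoke ∈ bin-Red.
(2): magnet ∉ bin-Red.
Only one bin left: magnet ∈ bin-Y.

magnet: bin-Y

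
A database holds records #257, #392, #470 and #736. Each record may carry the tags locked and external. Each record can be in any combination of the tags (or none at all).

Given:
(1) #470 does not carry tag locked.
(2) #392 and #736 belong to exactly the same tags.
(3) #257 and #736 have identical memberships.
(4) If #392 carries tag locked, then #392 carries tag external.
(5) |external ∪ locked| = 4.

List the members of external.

From (1): #470 ∉ locked.
Suppose #257 ∉ external: no assignment then satisfies all the clues, so #257 ∈ external.

external = {#257, #392, #470, #736}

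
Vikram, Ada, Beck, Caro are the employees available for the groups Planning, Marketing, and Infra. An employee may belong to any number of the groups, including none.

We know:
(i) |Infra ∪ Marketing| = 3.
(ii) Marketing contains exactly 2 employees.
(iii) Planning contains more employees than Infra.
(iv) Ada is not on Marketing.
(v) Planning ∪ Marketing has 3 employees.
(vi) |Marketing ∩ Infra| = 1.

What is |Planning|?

3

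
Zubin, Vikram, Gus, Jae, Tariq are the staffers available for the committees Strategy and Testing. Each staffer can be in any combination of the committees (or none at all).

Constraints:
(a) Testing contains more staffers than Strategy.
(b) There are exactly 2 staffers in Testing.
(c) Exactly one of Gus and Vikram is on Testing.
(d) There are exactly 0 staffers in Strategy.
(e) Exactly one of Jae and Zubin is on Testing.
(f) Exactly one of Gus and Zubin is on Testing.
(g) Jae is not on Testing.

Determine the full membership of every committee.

From (g): Jae ∉ Testing.
(d): Strategy already has 0, so the rest are out.
(e) (exactly one): Zubin ∈ Testing.
(f) (exactly one): Gus ∉ Testing.
(c) (exactly one): Vikram ∈ Testing.
(b): Testing already has 2, so the rest are out.

Strategy = {}; Testing = {Vikram, Zubin}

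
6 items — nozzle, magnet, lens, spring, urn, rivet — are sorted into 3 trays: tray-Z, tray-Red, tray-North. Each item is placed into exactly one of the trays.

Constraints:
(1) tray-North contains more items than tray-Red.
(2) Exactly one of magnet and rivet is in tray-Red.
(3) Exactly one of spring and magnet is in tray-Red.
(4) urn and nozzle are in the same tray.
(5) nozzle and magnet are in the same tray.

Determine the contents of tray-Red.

tray-Red = {rivet, spring}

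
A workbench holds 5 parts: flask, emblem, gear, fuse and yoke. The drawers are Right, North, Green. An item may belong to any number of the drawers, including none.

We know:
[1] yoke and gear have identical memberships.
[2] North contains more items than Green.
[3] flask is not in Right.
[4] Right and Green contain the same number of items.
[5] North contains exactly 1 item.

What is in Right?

Right = {}

From (3): flask ∉ Right.
Suppose emblem ∈ Right: no assignment then satisfies all the clues, so emblem ∉ Right.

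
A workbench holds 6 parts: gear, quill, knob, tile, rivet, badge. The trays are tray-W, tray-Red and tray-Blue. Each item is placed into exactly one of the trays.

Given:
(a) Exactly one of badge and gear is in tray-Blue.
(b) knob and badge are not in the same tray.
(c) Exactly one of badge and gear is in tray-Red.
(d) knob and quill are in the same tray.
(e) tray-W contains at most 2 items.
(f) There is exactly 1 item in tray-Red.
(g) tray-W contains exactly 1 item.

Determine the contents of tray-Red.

tray-Red = {badge}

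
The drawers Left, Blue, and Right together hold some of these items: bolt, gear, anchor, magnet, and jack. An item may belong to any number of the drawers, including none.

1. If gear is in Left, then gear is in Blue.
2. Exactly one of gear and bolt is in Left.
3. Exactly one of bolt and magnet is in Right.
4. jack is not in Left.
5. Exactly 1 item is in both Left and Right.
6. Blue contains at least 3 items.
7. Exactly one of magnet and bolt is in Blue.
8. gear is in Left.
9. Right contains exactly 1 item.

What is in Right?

Right = {magnet}

From (4): jack ∉ Left.
From (8): gear ∈ Left.
(1): gear ∈ Blue.
(2) (exactly one): bolt ∉ Left.
Suppose bolt ∈ Right: no assignment then satisfies all the clues, so bolt ∉ Right.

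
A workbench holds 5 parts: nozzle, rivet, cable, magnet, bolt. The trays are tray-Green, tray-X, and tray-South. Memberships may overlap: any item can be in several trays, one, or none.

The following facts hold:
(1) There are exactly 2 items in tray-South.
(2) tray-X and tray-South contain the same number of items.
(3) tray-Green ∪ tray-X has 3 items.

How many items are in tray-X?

2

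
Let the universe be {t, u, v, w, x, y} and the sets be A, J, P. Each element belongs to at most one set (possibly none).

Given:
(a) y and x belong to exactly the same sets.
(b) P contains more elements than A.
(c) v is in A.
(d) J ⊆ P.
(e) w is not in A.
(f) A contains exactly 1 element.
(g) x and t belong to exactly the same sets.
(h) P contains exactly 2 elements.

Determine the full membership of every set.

From (c): v ∈ A.
From (e): w ∉ A.
(f): A already has 1, so the rest are out.
Suppose t ∈ J: no assignment then satisfies all the clues, so t ∉ J.

A = {v}; J = {}; P = {u, w}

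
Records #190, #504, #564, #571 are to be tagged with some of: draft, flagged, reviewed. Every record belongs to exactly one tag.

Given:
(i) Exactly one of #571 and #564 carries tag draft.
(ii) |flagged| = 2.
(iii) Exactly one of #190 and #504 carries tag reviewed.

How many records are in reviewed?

1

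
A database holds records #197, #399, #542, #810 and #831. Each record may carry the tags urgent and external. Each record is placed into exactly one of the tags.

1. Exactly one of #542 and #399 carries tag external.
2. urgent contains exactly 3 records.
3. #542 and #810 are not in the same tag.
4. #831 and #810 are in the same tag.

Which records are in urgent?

urgent = {#399, #810, #831}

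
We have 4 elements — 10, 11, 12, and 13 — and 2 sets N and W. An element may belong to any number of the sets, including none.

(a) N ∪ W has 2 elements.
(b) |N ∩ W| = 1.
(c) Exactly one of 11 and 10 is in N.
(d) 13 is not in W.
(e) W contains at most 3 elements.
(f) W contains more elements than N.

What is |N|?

1

From (d): 13 ∉ W.
Suppose 12 ∈ N: no assignment then satisfies all the clues, so 12 ∉ N.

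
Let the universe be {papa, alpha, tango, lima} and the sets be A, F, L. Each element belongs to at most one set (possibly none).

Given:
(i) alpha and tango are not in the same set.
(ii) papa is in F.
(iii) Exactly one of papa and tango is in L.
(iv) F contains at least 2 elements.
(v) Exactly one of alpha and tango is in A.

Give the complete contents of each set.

From (ii): papa ∈ F.
(iii) (exactly one): tango ∈ L.
(v) (exactly one): alpha ∈ A.
(iv): only 2 candidates remain for F, so all are in.

A = {alpha}; F = {lima, papa}; L = {tango}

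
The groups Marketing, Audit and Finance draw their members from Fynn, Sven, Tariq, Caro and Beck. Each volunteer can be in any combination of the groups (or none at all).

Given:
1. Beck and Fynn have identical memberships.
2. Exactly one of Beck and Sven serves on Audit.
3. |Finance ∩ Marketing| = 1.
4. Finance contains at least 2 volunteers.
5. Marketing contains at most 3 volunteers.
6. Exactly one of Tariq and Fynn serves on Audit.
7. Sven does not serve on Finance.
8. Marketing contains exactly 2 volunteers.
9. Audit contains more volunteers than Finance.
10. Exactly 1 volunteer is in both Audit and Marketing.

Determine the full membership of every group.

Marketing = {Caro, Sven}; Audit = {Beck, Caro, Fynn}; Finance = {Caro, Tariq}

From (7): Sven ∉ Finance.
Suppose Fynn ∈ Marketing: no assignment then satisfies all the clues, so Fynn ∉ Marketing.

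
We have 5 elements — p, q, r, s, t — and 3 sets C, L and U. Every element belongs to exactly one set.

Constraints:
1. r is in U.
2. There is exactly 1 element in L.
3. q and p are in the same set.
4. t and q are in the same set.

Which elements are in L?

L = {s}

From (1): r ∈ U.
Suppose p ∈ L: no assignment then satisfies all the clues, so p ∉ L.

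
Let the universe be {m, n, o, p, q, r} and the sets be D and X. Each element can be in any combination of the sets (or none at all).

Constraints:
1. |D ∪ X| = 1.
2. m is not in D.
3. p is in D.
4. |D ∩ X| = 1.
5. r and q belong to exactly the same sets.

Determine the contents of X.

X = {p}

From (2): m ∉ D.
From (3): p ∈ D.
Suppose m ∈ X: no assignment then satisfies all the clues, so m ∉ X.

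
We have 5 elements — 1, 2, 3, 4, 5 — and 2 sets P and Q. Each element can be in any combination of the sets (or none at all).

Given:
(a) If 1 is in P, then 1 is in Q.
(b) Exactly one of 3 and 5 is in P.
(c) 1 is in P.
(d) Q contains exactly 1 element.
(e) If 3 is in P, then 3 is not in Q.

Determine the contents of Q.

Q = {1}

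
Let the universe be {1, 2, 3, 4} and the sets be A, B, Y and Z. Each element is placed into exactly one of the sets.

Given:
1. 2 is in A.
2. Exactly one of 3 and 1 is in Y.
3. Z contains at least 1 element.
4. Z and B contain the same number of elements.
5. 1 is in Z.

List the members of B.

B = {4}

From (1): 2 ∈ A.
From (5): 1 ∈ Z.
(2) (exactly one): 3 ∈ Y.
Suppose 4 ∉ B: no assignment then satisfies all the clues, so 4 ∈ B.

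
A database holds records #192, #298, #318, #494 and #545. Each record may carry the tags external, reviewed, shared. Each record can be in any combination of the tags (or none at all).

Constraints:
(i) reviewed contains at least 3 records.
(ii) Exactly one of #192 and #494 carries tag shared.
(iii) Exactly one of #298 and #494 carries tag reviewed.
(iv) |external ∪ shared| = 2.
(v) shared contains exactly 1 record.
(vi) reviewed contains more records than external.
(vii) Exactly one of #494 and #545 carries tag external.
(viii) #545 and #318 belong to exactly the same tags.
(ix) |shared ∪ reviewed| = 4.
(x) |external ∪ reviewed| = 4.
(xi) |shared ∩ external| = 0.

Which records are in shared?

shared = {#192}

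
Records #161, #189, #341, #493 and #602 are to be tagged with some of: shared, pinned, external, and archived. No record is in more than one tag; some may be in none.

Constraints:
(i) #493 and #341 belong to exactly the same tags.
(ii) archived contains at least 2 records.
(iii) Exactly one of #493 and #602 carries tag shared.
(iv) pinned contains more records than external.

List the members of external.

external = {}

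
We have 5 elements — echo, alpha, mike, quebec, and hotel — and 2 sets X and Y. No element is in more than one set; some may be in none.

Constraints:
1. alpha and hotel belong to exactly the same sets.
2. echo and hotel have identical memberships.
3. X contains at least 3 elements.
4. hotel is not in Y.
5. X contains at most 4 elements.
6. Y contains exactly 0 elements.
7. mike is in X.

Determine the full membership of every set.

From (4): hotel ∉ Y.
From (7): mike ∈ X.
(1): alpha matches hotel: alpha ∉ Y.
(2): echo matches hotel: echo ∉ Y.
(6): Y already has 0, so the rest are out.
Suppose echo ∉ X: no assignment then satisfies all the clues, so echo ∈ X.

X = {alpha, echo, hotel, mike}; Y = {}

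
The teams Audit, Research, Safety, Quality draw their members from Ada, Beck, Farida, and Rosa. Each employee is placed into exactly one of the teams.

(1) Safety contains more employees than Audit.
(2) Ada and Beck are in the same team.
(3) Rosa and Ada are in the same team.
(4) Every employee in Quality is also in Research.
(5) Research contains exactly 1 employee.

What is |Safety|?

3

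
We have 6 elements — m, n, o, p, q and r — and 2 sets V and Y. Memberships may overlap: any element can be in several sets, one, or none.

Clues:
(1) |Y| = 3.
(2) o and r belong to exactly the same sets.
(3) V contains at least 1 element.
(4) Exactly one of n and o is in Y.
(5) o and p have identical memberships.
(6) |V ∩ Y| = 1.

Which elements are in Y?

Y = {m, n, q}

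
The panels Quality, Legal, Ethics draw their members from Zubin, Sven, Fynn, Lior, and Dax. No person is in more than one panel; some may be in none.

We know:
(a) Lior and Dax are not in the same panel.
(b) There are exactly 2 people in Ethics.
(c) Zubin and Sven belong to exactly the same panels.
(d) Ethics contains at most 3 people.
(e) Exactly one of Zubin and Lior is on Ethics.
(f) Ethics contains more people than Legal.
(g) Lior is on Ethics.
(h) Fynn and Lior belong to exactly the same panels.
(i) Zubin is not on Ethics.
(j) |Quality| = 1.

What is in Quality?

Quality = {Dax}

From (g): Lior ∈ Ethics.
From (i): Zubin ∉ Ethics.
(a): Dax ∉ Ethics.
(c): Sven matches Zubin: Sven ∉ Ethics.
(h): Fynn matches Lior: Fynn ∉ Quality.
(h): Fynn matches Lior: Fynn ∉ Legal.
(h): Fynn matches Lior: Fynn ∈ Ethics.
Suppose Zubin ∈ Quality: no assignment then satisfies all the clues, so Zubin ∉ Quality.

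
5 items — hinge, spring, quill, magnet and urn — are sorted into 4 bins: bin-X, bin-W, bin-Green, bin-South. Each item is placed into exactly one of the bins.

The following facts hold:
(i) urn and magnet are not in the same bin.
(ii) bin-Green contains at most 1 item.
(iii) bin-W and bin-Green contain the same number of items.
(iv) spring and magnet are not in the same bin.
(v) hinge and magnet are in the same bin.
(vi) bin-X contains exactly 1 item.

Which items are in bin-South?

bin-South = {hinge, magnet}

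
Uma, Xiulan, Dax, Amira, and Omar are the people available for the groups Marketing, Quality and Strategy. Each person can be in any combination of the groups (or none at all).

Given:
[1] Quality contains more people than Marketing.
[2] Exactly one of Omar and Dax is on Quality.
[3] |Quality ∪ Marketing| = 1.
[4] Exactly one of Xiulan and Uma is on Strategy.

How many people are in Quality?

1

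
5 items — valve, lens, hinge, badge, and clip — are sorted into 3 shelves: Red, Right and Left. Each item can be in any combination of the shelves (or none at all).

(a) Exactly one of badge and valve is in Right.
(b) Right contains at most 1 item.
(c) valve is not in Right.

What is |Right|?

From (c): valve ∉ Right.
(a) (exactly one): badge ∈ Right.
(b): Right already has 1, so the rest are out.

1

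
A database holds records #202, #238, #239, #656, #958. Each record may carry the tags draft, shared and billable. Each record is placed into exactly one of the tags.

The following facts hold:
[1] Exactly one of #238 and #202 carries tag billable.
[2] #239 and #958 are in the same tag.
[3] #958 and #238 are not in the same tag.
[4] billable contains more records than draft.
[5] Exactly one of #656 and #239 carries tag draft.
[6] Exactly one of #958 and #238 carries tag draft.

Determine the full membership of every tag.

draft = {#238, #656}; shared = {}; billable = {#202, #239, #958}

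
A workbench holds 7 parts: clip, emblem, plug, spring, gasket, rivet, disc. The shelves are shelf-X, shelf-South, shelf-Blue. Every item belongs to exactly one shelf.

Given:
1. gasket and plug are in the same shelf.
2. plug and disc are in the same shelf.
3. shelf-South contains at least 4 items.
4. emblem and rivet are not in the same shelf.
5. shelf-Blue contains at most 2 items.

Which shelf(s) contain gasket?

gasket: shelf-South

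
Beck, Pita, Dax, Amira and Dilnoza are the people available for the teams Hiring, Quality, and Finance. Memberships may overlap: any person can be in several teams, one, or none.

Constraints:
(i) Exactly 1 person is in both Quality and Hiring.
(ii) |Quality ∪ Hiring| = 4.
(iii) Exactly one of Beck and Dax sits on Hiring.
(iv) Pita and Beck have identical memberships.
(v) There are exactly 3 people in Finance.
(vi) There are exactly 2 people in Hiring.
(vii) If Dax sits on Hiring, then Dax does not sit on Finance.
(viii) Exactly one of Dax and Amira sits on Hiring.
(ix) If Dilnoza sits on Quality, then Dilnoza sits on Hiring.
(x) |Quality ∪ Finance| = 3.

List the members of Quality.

Quality = {Beck, Dilnoza, Pita}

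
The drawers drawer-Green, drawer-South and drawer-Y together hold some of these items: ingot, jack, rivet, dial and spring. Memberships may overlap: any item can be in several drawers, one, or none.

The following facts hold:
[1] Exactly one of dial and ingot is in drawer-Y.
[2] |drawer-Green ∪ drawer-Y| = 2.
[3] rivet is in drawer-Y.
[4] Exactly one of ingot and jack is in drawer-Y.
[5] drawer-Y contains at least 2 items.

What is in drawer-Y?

drawer-Y = {ingot, rivet}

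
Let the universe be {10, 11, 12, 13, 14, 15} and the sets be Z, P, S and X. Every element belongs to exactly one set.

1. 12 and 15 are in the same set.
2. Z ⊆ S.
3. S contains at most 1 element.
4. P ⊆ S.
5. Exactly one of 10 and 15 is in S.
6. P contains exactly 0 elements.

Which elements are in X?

X = {11, 12, 13, 14, 15}

(6): P already has 0, so the rest are out.
Suppose 10 ∈ X: no assignment then satisfies all the clues, so 10 ∉ X.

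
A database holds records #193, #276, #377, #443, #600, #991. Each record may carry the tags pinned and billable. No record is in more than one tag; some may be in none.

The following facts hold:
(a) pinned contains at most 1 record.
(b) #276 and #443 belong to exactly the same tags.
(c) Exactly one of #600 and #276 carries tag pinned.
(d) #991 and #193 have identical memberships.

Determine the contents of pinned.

pinned = {#600}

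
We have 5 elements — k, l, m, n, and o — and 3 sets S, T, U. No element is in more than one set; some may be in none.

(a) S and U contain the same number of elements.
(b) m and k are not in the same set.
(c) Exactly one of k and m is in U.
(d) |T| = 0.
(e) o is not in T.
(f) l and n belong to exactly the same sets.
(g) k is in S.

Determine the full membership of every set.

S = {k}; T = {}; U = {m}

From (e): o ∉ T.
From (g): k ∈ S.
(b): m ∉ S.
(c) (exactly one): m ∈ U.
(d): T already has 0, so the rest are out.
Suppose l ∈ S: no assignment then satisfies all the clues, so l ∉ S.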